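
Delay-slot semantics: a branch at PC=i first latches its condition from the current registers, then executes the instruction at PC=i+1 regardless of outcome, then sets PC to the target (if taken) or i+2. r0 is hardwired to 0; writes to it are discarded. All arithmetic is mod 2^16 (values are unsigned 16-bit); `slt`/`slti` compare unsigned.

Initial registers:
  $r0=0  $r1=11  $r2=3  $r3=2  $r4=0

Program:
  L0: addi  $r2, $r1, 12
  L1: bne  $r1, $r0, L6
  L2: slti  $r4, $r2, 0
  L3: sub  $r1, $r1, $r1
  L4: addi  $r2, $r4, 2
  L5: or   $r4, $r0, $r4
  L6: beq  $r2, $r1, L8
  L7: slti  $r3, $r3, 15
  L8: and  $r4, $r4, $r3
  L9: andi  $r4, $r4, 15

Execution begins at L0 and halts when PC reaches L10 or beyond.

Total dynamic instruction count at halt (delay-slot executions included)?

7

[0] addi  $r2, $r1, 12  →  {$r0:0, $r1:11, $r2:23, $r3:2, $r4:0}
[1] bne  $r1, $r0, L6  →  {$r0:0, $r1:11, $r2:23, $r3:2, $r4:0}  ⟨branch taken⟩
[2] slti  $r4, $r2, 0  →  {$r0:0, $r1:11, $r2:23, $r3:2, $r4:0}
[6] beq  $r2, $r1, L8  →  {$r0:0, $r1:11, $r2:23, $r3:2, $r4:0}  ⟨branch fallthrough⟩
[7] slti  $r3, $r3, 15  →  {$r0:0, $r1:11, $r2:23, $r3:1, $r4:0}
[8] and  $r4, $r4, $r3  →  {$r0:0, $r1:11, $r2:23, $r3:1, $r4:0}
[9] andi  $r4, $r4, 15  →  {$r0:0, $r1:11, $r2:23, $r3:1, $r4:0}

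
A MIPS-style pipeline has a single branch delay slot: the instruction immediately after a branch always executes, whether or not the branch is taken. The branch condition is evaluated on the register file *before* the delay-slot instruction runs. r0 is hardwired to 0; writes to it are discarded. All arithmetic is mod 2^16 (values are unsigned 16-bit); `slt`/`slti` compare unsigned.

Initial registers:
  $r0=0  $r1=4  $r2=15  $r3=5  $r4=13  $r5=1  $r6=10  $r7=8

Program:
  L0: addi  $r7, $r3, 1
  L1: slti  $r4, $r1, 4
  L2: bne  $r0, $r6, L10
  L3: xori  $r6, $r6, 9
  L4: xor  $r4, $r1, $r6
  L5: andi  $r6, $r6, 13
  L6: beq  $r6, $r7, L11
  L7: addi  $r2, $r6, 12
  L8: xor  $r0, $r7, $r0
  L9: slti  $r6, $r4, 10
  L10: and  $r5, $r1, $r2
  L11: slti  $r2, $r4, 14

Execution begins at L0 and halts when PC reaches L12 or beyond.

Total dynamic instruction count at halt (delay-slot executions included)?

[0] addi  $r7, $r3, 1  →  {$r0:0, $r1:4, $r2:15, $r3:5, $r4:13, $r5:1, $r6:10, $r7:6}
[1] slti  $r4, $r1, 4  →  {$r0:0, $r1:4, $r2:15, $r3:5, $r4:0, $r5:1, $r6:10, $r7:6}
[2] bne  $r0, $r6, L10  →  {$r0:0, $r1:4, $r2:15, $r3:5, $r4:0, $r5:1, $r6:10, $r7:6}  ⟨branch taken⟩
[3] xori  $r6, $r6, 9  →  {$r0:0, $r1:4, $r2:15, $r3:5, $r4:0, $r5:1, $r6:3, $r7:6}
[10] and  $r5, $r1, $r2  →  {$r0:0, $r1:4, $r2:15, $r3:5, $r4:0, $r5:4, $r6:3, $r7:6}
[11] slti  $r2, $r4, 14  →  {$r0:0, $r1:4, $r2:1, $r3:5, $r4:0, $r5:4, $r6:3, $r7:6}

6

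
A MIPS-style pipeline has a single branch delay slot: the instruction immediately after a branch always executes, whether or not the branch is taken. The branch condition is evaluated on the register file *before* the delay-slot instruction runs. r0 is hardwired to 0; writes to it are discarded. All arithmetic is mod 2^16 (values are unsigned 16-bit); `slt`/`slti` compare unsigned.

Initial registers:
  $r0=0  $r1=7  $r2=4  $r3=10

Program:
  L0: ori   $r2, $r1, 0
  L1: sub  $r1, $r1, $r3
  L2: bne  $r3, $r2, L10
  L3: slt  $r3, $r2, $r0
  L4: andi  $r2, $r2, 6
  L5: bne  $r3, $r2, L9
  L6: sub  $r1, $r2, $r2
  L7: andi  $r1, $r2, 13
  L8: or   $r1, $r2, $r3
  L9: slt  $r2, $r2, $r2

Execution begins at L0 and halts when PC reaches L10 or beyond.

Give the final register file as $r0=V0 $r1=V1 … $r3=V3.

[0] ori   $r2, $r1, 0  →  {$r0:0, $r1:7, $r2:7, $r3:10}
[1] sub  $r1, $r1, $r3  →  {$r0:0, $r1:65533, $r2:7, $r3:10}
[2] bne  $r3, $r2, L10  →  {$r0:0, $r1:65533, $r2:7, $r3:10}  ⟨branch taken⟩
[3] slt  $r3, $r2, $r0  →  {$r0:0, $r1:65533, $r2:7, $r3:0}

$r0=0 $r1=65533 $r2=7 $r3=0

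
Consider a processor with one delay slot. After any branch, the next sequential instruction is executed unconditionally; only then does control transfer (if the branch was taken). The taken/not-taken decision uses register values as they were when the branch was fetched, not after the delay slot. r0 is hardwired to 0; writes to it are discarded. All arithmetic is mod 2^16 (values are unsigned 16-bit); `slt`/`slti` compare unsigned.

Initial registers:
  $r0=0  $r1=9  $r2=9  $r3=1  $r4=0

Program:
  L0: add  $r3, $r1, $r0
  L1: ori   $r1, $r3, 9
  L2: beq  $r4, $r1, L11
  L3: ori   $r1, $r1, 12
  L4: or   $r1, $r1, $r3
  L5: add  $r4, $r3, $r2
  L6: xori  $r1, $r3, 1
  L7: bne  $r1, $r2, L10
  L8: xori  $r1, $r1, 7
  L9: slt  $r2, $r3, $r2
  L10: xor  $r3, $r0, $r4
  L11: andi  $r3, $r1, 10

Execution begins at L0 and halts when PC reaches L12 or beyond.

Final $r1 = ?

#0 add  $r3, $r1, $r0 ; 0/9/9/9/0
#1 ori   $r1, $r3, 9 ; 0/9/9/9/0
#2 beq  $r4, $r1, L11 ; 0/9/9/9/0 ; →fallthru
#3 ori   $r1, $r1, 12 ; 0/13/9/9/0
#4 or   $r1, $r1, $r3 ; 0/13/9/9/0
#5 add  $r4, $r3, $r2 ; 0/13/9/9/18
#6 xori  $r1, $r3, 1 ; 0/8/9/9/18
#7 bne  $r1, $r2, L10 ; 0/8/9/9/18 ; →target
#8 xori  $r1, $r1, 7 ; 0/15/9/9/18
#10 xor  $r3, $r0, $r4 ; 0/15/9/18/18
#11 andi  $r3, $r1, 10 ; 0/15/9/10/18

15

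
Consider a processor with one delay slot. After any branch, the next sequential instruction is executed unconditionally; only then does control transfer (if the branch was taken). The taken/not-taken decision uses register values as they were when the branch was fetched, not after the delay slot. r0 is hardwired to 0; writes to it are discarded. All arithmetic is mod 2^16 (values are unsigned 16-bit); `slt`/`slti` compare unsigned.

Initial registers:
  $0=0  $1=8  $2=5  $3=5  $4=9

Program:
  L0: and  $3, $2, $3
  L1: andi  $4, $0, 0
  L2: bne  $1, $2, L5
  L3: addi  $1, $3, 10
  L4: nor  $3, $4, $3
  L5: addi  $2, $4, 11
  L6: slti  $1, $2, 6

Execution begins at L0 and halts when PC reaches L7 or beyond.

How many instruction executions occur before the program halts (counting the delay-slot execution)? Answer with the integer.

6

#0 and  $3, $2, $3 ; 0/8/5/5/9
#1 andi  $4, $0, 0 ; 0/8/5/5/0
#2 bne  $1, $2, L5 ; 0/8/5/5/0 ; →target
#3 addi  $1, $3, 10 ; 0/15/5/5/0
#5 addi  $2, $4, 11 ; 0/15/11/5/0
#6 slti  $1, $2, 6 ; 0/0/11/5/0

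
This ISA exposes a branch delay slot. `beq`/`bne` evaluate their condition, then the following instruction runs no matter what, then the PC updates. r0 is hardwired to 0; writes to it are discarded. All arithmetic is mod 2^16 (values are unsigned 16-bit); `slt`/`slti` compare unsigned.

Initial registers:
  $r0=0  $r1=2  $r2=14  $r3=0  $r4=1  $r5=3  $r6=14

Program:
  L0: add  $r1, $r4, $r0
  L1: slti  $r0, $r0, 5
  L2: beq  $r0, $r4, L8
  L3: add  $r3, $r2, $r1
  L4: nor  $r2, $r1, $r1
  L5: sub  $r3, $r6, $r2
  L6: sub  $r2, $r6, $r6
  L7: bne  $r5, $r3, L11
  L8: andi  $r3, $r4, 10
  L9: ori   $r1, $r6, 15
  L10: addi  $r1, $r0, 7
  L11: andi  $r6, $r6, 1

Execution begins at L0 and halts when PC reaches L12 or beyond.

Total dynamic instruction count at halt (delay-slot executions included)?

#0 add  $r1, $r4, $r0 ; 0/1/14/0/1/3/14
#1 slti  $r0, $r0, 5 ; 0/1/14/0/1/3/14
#2 beq  $r0, $r4, L8 ; 0/1/14/0/1/3/14 ; →fallthru
#3 add  $r3, $r2, $r1 ; 0/1/14/15/1/3/14
#4 nor  $r2, $r1, $r1 ; 0/1/65534/15/1/3/14
#5 sub  $r3, $r6, $r2 ; 0/1/65534/16/1/3/14
#6 sub  $r2, $r6, $r6 ; 0/1/0/16/1/3/14
#7 bne  $r5, $r3, L11 ; 0/1/0/16/1/3/14 ; →target
#8 andi  $r3, $r4, 10 ; 0/1/0/0/1/3/14
#11 andi  $r6, $r6, 1 ; 0/1/0/0/1/3/0

10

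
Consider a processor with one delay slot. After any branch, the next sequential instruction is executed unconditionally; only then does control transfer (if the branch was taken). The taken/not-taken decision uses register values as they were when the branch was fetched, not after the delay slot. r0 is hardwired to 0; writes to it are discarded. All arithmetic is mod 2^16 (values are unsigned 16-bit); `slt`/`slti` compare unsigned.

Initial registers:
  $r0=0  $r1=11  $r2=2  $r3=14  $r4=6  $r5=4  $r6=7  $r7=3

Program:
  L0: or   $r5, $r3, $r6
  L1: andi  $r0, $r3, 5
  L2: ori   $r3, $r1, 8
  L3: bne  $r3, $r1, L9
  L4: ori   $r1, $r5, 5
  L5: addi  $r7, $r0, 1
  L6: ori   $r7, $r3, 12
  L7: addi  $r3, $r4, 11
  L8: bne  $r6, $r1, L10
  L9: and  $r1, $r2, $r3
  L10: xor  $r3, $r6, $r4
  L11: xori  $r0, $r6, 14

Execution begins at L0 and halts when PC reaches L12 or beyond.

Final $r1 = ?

#0 or   $r5, $r3, $r6 ; 0/11/2/14/6/15/7/3
#1 andi  $r0, $r3, 5 ; 0/11/2/14/6/15/7/3
#2 ori   $r3, $r1, 8 ; 0/11/2/11/6/15/7/3
#3 bne  $r3, $r1, L9 ; 0/11/2/11/6/15/7/3 ; →fallthru
#4 ori   $r1, $r5, 5 ; 0/15/2/11/6/15/7/3
#5 addi  $r7, $r0, 1 ; 0/15/2/11/6/15/7/1
#6 ori   $r7, $r3, 12 ; 0/15/2/11/6/15/7/15
#7 addi  $r3, $r4, 11 ; 0/15/2/17/6/15/7/15
#8 bne  $r6, $r1, L10 ; 0/15/2/17/6/15/7/15 ; →target
#9 and  $r1, $r2, $r3 ; 0/0/2/17/6/15/7/15
#10 xor  $r3, $r6, $r4 ; 0/0/2/1/6/15/7/15
#11 xori  $r0, $r6, 14 ; 0/0/2/1/6/15/7/15

0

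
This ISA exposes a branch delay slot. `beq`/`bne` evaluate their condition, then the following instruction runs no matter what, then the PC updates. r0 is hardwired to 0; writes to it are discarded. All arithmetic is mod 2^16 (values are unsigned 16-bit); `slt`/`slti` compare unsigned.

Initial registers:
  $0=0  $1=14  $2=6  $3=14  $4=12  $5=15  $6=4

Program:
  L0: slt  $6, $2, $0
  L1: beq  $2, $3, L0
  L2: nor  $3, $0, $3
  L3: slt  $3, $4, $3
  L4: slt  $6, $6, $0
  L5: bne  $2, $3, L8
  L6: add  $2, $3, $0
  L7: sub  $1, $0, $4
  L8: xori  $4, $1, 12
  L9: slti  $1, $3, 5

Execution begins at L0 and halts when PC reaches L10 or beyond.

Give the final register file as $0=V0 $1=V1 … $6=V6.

PC=0  slt  $6, $2, $0        | $0=0 $1=14 $2=6 $3=14 $4=12 $5=15 $6=0
PC=1  beq  $2, $3, L0        | $0=0 $1=14 $2=6 $3=14 $4=12 $5=15 $6=0  [not taken]
PC=2  nor  $3, $0, $3        | $0=0 $1=14 $2=6 $3=65521 $4=12 $5=15 $6=0
PC=3  slt  $3, $4, $3        | $0=0 $1=14 $2=6 $3=1 $4=12 $5=15 $6=0
PC=4  slt  $6, $6, $0        | $0=0 $1=14 $2=6 $3=1 $4=12 $5=15 $6=0
PC=5  bne  $2, $3, L8        | $0=0 $1=14 $2=6 $3=1 $4=12 $5=15 $6=0  [TAKEN]
PC=6  add  $2, $3, $0        | $0=0 $1=14 $2=1 $3=1 $4=12 $5=15 $6=0
PC=8  xori  $4, $1, 12       | $0=0 $1=14 $2=1 $3=1 $4=2 $5=15 $6=0
PC=9  slti  $1, $3, 5        | $0=0 $1=1 $2=1 $3=1 $4=2 $5=15 $6=0

$0=0 $1=1 $2=1 $3=1 $4=2 $5=15 $6=0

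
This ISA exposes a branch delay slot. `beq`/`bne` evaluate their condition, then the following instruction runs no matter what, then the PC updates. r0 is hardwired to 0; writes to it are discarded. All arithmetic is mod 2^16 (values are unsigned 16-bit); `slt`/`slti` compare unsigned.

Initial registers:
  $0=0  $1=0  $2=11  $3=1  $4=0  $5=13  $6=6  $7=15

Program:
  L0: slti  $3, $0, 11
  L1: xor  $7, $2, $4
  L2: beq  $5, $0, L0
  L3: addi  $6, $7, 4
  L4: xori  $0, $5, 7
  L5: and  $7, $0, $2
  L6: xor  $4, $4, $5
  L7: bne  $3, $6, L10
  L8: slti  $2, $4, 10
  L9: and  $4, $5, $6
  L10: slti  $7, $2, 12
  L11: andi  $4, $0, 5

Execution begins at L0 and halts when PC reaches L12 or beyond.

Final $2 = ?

0

PC=0  slti  $3, $0, 11       | $0=0 $1=0 $2=11 $3=1 $4=0 $5=13 $6=6 $7=15
PC=1  xor  $7, $2, $4        | $0=0 $1=0 $2=11 $3=1 $4=0 $5=13 $6=6 $7=11
PC=2  beq  $5, $0, L0        | $0=0 $1=0 $2=11 $3=1 $4=0 $5=13 $6=6 $7=11  [not taken]
PC=3  addi  $6, $7, 4        | $0=0 $1=0 $2=11 $3=1 $4=0 $5=13 $6=15 $7=11
PC=4  xori  $0, $5, 7        | $0=0 $1=0 $2=11 $3=1 $4=0 $5=13 $6=15 $7=11
PC=5  and  $7, $0, $2        | $0=0 $1=0 $2=11 $3=1 $4=0 $5=13 $6=15 $7=0
PC=6  xor  $4, $4, $5        | $0=0 $1=0 $2=11 $3=1 $4=13 $5=13 $6=15 $7=0
PC=7  bne  $3, $6, L10       | $0=0 $1=0 $2=11 $3=1 $4=13 $5=13 $6=15 $7=0  [TAKEN]
PC=8  slti  $2, $4, 10       | $0=0 $1=0 $2=0 $3=1 $4=13 $5=13 $6=15 $7=0
PC=10 slti  $7, $2, 12       | $0=0 $1=0 $2=0 $3=1 $4=13 $5=13 $6=15 $7=1
PC=11 andi  $4, $0, 5        | $0=0 $1=0 $2=0 $3=1 $4=0 $5=13 $6=15 $7=1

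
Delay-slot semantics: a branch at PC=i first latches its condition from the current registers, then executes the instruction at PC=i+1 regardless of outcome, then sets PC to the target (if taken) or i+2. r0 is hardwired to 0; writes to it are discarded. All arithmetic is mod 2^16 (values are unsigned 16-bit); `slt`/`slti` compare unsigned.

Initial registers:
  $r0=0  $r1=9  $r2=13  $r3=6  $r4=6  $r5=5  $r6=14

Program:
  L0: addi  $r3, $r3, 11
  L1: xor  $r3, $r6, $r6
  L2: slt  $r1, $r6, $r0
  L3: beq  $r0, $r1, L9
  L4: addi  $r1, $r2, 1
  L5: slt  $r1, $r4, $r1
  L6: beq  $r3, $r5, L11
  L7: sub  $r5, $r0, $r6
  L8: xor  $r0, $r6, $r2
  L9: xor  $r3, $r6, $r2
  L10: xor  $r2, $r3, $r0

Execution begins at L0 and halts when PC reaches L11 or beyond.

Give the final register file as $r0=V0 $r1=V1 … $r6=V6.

$r0=0 $r1=14 $r2=3 $r3=3 $r4=6 $r5=5 $r6=14

  step pc=0: addi  $r3, $r3, 11  regs=(0,9,13,17,6,5,14)
  step pc=1: xor  $r3, $r6, $r6  regs=(0,9,13,0,6,5,14)
  step pc=2: slt  $r1, $r6, $r0  regs=(0,0,13,0,6,5,14)
  step pc=3: beq  $r0, $r1, L9  cond=T  regs=(0,0,13,0,6,5,14)
  step pc=4: addi  $r1, $r2, 1  regs=(0,14,13,0,6,5,14)
  step pc=9: xor  $r3, $r6, $r2  regs=(0,14,13,3,6,5,14)
  step pc=10: xor  $r2, $r3, $r0  regs=(0,14,3,3,6,5,14)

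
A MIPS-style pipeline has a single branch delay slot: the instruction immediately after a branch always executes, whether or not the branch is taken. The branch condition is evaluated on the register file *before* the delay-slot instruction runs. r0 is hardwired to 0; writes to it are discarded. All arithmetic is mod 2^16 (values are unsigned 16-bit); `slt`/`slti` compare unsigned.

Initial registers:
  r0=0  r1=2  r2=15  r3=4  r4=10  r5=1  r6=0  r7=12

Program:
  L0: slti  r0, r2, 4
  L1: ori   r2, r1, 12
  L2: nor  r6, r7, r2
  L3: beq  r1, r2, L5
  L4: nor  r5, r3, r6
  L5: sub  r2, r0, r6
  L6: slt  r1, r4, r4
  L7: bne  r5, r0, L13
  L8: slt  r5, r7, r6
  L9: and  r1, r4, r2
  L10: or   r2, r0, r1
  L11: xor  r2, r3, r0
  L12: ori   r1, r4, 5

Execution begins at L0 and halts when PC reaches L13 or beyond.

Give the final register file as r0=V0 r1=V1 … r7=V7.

r0=0 r1=0 r2=15 r3=4 r4=10 r5=1 r6=65521 r7=12

  step pc=0: slti  r0, r2, 4  regs=(0,2,15,4,10,1,0,12)
  step pc=1: ori   r2, r1, 12  regs=(0,2,14,4,10,1,0,12)
  step pc=2: nor  r6, r7, r2  regs=(0,2,14,4,10,1,65521,12)
  step pc=3: beq  r1, r2, L5  cond=F  regs=(0,2,14,4,10,1,65521,12)
  step pc=4: nor  r5, r3, r6  regs=(0,2,14,4,10,10,65521,12)
  step pc=5: sub  r2, r0, r6  regs=(0,2,15,4,10,10,65521,12)
  step pc=6: slt  r1, r4, r4  regs=(0,0,15,4,10,10,65521,12)
  step pc=7: bne  r5, r0, L13  cond=T  regs=(0,0,15,4,10,10,65521,12)
  step pc=8: slt  r5, r7, r6  regs=(0,0,15,4,10,1,65521,12)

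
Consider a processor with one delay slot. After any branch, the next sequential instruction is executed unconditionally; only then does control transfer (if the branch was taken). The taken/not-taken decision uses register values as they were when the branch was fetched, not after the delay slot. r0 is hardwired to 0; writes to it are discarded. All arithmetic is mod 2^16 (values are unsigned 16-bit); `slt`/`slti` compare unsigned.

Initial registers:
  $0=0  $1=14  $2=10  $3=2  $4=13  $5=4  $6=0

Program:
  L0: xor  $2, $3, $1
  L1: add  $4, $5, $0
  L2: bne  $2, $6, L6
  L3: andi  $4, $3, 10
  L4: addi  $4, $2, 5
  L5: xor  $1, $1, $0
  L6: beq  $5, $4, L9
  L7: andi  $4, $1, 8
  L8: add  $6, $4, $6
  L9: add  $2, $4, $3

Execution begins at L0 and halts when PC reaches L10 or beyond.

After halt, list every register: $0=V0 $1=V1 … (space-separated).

$0=0 $1=14 $2=10 $3=2 $4=8 $5=4 $6=8

PC=0  xor  $2, $3, $1        | $0=0 $1=14 $2=12 $3=2 $4=13 $5=4 $6=0
PC=1  add  $4, $5, $0        | $0=0 $1=14 $2=12 $3=2 $4=4 $5=4 $6=0
PC=2  bne  $2, $6, L6        | $0=0 $1=14 $2=12 $3=2 $4=4 $5=4 $6=0  [TAKEN]
PC=3  andi  $4, $3, 10       | $0=0 $1=14 $2=12 $3=2 $4=2 $5=4 $6=0
PC=6  beq  $5, $4, L9        | $0=0 $1=14 $2=12 $3=2 $4=2 $5=4 $6=0  [not taken]
PC=7  andi  $4, $1, 8        | $0=0 $1=14 $2=12 $3=2 $4=8 $5=4 $6=0
PC=8  add  $6, $4, $6        | $0=0 $1=14 $2=12 $3=2 $4=8 $5=4 $6=8
PC=9  add  $2, $4, $3        | $0=0 $1=14 $2=10 $3=2 $4=8 $5=4 $6=8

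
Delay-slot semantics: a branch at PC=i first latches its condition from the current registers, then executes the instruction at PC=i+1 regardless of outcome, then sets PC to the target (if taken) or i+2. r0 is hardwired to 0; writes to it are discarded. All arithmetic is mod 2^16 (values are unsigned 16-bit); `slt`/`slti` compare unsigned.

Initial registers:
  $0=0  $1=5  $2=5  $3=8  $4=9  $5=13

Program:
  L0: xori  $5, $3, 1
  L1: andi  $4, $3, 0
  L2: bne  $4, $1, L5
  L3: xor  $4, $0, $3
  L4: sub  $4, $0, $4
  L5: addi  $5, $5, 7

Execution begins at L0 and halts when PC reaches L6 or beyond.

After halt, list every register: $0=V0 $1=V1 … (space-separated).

  step pc=0: xori  $5, $3, 1  regs=(0,5,5,8,9,9)
  step pc=1: andi  $4, $3, 0  regs=(0,5,5,8,0,9)
  step pc=2: bne  $4, $1, L5  cond=T  regs=(0,5,5,8,0,9)
  step pc=3: xor  $4, $0, $3  regs=(0,5,5,8,8,9)
  step pc=5: addi  $5, $5, 7  regs=(0,5,5,8,8,16)

$0=0 $1=5 $2=5 $3=8 $4=8 $5=16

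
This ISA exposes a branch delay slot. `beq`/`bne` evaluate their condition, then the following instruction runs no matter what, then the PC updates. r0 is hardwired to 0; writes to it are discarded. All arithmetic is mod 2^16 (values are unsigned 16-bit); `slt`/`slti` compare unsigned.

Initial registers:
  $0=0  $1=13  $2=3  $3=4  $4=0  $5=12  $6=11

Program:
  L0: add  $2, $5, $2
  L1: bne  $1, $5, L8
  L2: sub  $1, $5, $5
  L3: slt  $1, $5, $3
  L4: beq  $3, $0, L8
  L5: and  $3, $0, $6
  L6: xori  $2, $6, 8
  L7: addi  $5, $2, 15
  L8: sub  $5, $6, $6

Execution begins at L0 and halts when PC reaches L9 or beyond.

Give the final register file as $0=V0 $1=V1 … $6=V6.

#0 add  $2, $5, $2 ; 0/13/15/4/0/12/11
#1 bne  $1, $5, L8 ; 0/13/15/4/0/12/11 ; →target
#2 sub  $1, $5, $5 ; 0/0/15/4/0/12/11
#8 sub  $5, $6, $6 ; 0/0/15/4/0/0/11

$0=0 $1=0 $2=15 $3=4 $4=0 $5=0 $6=11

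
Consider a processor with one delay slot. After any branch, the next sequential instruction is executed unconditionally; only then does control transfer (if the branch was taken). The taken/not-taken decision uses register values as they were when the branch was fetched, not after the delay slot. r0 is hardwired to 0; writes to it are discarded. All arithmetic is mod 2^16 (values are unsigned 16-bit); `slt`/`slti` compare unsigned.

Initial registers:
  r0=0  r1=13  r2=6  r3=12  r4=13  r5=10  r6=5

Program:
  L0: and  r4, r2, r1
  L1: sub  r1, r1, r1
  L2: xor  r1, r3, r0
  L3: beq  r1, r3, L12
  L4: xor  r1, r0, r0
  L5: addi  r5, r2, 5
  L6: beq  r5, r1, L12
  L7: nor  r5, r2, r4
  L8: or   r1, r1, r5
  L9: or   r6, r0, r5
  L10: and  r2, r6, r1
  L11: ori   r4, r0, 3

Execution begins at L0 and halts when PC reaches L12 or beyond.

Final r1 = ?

  step pc=0: and  r4, r2, r1  regs=(0,13,6,12,4,10,5)
  step pc=1: sub  r1, r1, r1  regs=(0,0,6,12,4,10,5)
  step pc=2: xor  r1, r3, r0  regs=(0,12,6,12,4,10,5)
  step pc=3: beq  r1, r3, L12  cond=T  regs=(0,12,6,12,4,10,5)
  step pc=4: xor  r1, r0, r0  regs=(0,0,6,12,4,10,5)

0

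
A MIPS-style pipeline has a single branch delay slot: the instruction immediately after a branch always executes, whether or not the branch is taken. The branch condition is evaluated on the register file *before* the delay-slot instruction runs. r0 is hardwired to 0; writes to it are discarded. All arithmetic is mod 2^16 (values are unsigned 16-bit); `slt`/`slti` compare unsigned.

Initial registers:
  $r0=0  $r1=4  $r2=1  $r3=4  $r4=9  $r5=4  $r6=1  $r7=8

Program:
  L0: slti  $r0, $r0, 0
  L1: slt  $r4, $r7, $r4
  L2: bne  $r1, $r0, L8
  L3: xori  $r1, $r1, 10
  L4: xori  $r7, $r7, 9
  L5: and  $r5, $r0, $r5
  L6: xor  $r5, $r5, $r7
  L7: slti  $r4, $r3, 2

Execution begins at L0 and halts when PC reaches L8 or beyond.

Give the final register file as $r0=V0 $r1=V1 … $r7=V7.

[0] slti  $r0, $r0, 0  →  {$r0:0, $r1:4, $r2:1, $r3:4, $r4:9, $r5:4, $r6:1, $r7:8}
[1] slt  $r4, $r7, $r4  →  {$r0:0, $r1:4, $r2:1, $r3:4, $r4:1, $r5:4, $r6:1, $r7:8}
[2] bne  $r1, $r0, L8  →  {$r0:0, $r1:4, $r2:1, $r3:4, $r4:1, $r5:4, $r6:1, $r7:8}  ⟨branch taken⟩
[3] xori  $r1, $r1, 10  →  {$r0:0, $r1:14, $r2:1, $r3:4, $r4:1, $r5:4, $r6:1, $r7:8}

$r0=0 $r1=14 $r2=1 $r3=4 $r4=1 $r5=4 $r6=1 $r7=8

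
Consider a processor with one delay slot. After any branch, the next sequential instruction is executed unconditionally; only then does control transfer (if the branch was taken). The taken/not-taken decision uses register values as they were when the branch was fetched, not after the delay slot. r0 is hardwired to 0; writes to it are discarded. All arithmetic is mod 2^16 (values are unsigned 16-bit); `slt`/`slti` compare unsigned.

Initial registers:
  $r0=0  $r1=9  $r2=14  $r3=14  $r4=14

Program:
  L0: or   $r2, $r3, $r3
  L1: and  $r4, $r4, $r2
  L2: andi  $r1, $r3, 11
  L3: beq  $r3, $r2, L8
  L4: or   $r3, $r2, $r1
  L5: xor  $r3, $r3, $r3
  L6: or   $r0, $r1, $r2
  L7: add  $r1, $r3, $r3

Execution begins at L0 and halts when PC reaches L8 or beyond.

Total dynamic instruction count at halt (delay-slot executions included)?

5

  step pc=0: or   $r2, $r3, $r3  regs=(0,9,14,14,14)
  step pc=1: and  $r4, $r4, $r2  regs=(0,9,14,14,14)
  step pc=2: andi  $r1, $r3, 11  regs=(0,10,14,14,14)
  step pc=3: beq  $r3, $r2, L8  cond=T  regs=(0,10,14,14,14)
  step pc=4: or   $r3, $r2, $r1  regs=(0,10,14,14,14)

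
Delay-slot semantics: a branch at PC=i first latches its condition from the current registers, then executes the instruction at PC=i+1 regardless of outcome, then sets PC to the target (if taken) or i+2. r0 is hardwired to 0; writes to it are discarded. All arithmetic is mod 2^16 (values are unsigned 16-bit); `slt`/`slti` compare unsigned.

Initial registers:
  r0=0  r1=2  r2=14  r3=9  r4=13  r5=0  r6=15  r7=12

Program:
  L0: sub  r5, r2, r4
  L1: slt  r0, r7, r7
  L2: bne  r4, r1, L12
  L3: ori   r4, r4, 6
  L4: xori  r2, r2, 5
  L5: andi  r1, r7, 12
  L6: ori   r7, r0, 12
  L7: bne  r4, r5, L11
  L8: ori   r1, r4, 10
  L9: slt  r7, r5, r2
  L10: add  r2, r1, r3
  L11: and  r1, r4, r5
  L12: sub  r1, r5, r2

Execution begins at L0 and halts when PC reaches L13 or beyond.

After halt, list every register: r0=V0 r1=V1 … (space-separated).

r0=0 r1=65523 r2=14 r3=9 r4=15 r5=1 r6=15 r7=12

[0] sub  r5, r2, r4  →  {r0:0, r1:2, r2:14, r3:9, r4:13, r5:1, r6:15, r7:12}
[1] slt  r0, r7, r7  →  {r0:0, r1:2, r2:14, r3:9, r4:13, r5:1, r6:15, r7:12}
[2] bne  r4, r1, L12  →  {r0:0, r1:2, r2:14, r3:9, r4:13, r5:1, r6:15, r7:12}  ⟨branch taken⟩
[3] ori   r4, r4, 6  →  {r0:0, r1:2, r2:14, r3:9, r4:15, r5:1, r6:15, r7:12}
[12] sub  r1, r5, r2  →  {r0:0, r1:65523, r2:14, r3:9, r4:15, r5:1, r6:15, r7:12}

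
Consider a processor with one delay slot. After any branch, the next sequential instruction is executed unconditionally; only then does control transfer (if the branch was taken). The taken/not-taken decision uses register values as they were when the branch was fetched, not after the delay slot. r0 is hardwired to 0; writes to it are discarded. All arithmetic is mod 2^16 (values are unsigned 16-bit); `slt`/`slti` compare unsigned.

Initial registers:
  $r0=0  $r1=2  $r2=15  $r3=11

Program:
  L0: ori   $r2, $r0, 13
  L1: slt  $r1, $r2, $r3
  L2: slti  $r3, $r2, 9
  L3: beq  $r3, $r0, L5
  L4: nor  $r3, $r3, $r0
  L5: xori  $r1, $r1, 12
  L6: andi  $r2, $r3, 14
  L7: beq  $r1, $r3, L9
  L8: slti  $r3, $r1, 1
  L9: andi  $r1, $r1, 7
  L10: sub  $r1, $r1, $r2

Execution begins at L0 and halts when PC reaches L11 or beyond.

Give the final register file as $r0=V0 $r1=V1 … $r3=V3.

[0] ori   $r2, $r0, 13  →  {$r0:0, $r1:2, $r2:13, $r3:11}
[1] slt  $r1, $r2, $r3  →  {$r0:0, $r1:0, $r2:13, $r3:11}
[2] slti  $r3, $r2, 9  →  {$r0:0, $r1:0, $r2:13, $r3:0}
[3] beq  $r3, $r0, L5  →  {$r0:0, $r1:0, $r2:13, $r3:0}  ⟨branch taken⟩
[4] nor  $r3, $r3, $r0  →  {$r0:0, $r1:0, $r2:13, $r3:65535}
[5] xori  $r1, $r1, 12  →  {$r0:0, $r1:12, $r2:13, $r3:65535}
[6] andi  $r2, $r3, 14  →  {$r0:0, $r1:12, $r2:14, $r3:65535}
[7] beq  $r1, $r3, L9  →  {$r0:0, $r1:12, $r2:14, $r3:65535}  ⟨branch fallthrough⟩
[8] slti  $r3, $r1, 1  →  {$r0:0, $r1:12, $r2:14, $r3:0}
[9] andi  $r1, $r1, 7  →  {$r0:0, $r1:4, $r2:14, $r3:0}
[10] sub  $r1, $r1, $r2  →  {$r0:0, $r1:65526, $r2:14, $r3:0}

$r0=0 $r1=65526 $r2=14 $r3=0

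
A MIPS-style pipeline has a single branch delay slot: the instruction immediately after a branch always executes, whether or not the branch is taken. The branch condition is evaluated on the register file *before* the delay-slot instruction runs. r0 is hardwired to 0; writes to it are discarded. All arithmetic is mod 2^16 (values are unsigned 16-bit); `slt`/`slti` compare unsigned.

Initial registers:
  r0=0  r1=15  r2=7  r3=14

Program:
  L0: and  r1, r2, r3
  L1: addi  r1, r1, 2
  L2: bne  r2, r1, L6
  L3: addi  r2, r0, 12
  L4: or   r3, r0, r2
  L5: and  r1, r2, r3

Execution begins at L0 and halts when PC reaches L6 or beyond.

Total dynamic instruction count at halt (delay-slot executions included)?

4

  step pc=0: and  r1, r2, r3  regs=(0,6,7,14)
  step pc=1: addi  r1, r1, 2  regs=(0,8,7,14)
  step pc=2: bne  r2, r1, L6  cond=T  regs=(0,8,7,14)
  step pc=3: addi  r2, r0, 12  regs=(0,8,12,14)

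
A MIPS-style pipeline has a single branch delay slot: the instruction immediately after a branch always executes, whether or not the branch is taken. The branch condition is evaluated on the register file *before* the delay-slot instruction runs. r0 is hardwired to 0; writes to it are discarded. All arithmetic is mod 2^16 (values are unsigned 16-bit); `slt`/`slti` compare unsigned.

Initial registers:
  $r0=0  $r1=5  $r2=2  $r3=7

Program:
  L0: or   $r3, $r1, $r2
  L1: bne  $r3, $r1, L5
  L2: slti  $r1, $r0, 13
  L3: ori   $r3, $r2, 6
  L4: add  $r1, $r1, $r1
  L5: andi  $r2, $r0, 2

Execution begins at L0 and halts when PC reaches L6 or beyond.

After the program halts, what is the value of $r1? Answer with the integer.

#0 or   $r3, $r1, $r2 ; 0/5/2/7
#1 bne  $r3, $r1, L5 ; 0/5/2/7 ; →target
#2 slti  $r1, $r0, 13 ; 0/1/2/7
#5 andi  $r2, $r0, 2 ; 0/1/0/7

1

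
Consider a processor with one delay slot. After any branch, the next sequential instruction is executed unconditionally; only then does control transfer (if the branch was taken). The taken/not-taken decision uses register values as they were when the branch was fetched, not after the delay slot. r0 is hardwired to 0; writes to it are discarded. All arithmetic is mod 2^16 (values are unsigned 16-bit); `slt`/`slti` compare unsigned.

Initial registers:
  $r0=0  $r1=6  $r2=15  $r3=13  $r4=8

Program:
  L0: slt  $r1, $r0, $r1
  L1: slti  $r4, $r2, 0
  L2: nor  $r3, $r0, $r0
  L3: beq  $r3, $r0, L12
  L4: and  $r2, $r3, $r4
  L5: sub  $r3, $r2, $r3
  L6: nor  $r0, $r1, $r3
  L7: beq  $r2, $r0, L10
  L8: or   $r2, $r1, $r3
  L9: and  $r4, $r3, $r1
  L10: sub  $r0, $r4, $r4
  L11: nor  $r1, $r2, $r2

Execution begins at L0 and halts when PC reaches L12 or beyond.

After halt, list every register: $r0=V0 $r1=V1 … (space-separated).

$r0=0 $r1=65534 $r2=1 $r3=1 $r4=0

[0] slt  $r1, $r0, $r1  →  {$r0:0, $r1:1, $r2:15, $r3:13, $r4:8}
[1] slti  $r4, $r2, 0  →  {$r0:0, $r1:1, $r2:15, $r3:13, $r4:0}
[2] nor  $r3, $r0, $r0  →  {$r0:0, $r1:1, $r2:15, $r3:65535, $r4:0}
[3] beq  $r3, $r0, L12  →  {$r0:0, $r1:1, $r2:15, $r3:65535, $r4:0}  ⟨branch fallthrough⟩
[4] and  $r2, $r3, $r4  →  {$r0:0, $r1:1, $r2:0, $r3:65535, $r4:0}
[5] sub  $r3, $r2, $r3  →  {$r0:0, $r1:1, $r2:0, $r3:1, $r4:0}
[6] nor  $r0, $r1, $r3  →  {$r0:0, $r1:1, $r2:0, $r3:1, $r4:0}
[7] beq  $r2, $r0, L10  →  {$r0:0, $r1:1, $r2:0, $r3:1, $r4:0}  ⟨branch taken⟩
[8] or   $r2, $r1, $r3  →  {$r0:0, $r1:1, $r2:1, $r3:1, $r4:0}
[10] sub  $r0, $r4, $r4  →  {$r0:0, $r1:1, $r2:1, $r3:1, $r4:0}
[11] nor  $r1, $r2, $r2  →  {$r0:0, $r1:65534, $r2:1, $r3:1, $r4:0}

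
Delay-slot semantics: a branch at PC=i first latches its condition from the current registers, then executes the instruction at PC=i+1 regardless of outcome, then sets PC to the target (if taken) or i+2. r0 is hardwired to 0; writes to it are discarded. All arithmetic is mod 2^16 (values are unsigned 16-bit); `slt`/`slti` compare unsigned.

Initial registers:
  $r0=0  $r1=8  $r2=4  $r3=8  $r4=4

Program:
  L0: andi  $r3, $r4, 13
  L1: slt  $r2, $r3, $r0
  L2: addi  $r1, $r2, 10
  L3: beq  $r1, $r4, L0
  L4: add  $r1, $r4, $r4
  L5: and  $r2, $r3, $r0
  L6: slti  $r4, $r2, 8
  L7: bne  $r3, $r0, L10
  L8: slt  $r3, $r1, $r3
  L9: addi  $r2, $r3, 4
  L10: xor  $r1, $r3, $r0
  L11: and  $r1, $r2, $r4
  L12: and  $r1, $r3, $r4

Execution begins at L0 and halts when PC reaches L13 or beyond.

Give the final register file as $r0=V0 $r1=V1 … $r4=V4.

[0] andi  $r3, $r4, 13  →  {$r0:0, $r1:8, $r2:4, $r3:4, $r4:4}
[1] slt  $r2, $r3, $r0  →  {$r0:0, $r1:8, $r2:0, $r3:4, $r4:4}
[2] addi  $r1, $r2, 10  →  {$r0:0, $r1:10, $r2:0, $r3:4, $r4:4}
[3] beq  $r1, $r4, L0  →  {$r0:0, $r1:10, $r2:0, $r3:4, $r4:4}  ⟨branch fallthrough⟩
[4] add  $r1, $r4, $r4  →  {$r0:0, $r1:8, $r2:0, $r3:4, $r4:4}
[5] and  $r2, $r3, $r0  →  {$r0:0, $r1:8, $r2:0, $r3:4, $r4:4}
[6] slti  $r4, $r2, 8  →  {$r0:0, $r1:8, $r2:0, $r3:4, $r4:1}
[7] bne  $r3, $r0, L10  →  {$r0:0, $r1:8, $r2:0, $r3:4, $r4:1}  ⟨branch taken⟩
[8] slt  $r3, $r1, $r3  →  {$r0:0, $r1:8, $r2:0, $r3:0, $r4:1}
[10] xor  $r1, $r3, $r0  →  {$r0:0, $r1:0, $r2:0, $r3:0, $r4:1}
[11] and  $r1, $r2, $r4  →  {$r0:0, $r1:0, $r2:0, $r3:0, $r4:1}
[12] and  $r1, $r3, $r4  →  {$r0:0, $r1:0, $r2:0, $r3:0, $r4:1}

$r0=0 $r1=0 $r2=0 $r3=0 $r4=1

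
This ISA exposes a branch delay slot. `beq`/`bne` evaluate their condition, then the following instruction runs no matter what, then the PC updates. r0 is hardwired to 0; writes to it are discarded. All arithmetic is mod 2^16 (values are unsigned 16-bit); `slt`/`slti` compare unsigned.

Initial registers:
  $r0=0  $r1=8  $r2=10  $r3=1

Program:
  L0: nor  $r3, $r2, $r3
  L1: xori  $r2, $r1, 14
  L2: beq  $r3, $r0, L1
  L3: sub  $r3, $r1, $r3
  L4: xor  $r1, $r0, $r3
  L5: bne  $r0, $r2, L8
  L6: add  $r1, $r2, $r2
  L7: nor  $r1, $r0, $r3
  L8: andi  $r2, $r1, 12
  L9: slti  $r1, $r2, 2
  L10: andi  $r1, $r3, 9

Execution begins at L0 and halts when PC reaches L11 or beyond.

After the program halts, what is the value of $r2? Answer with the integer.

PC=0  nor  $r3, $r2, $r3     | $r0=0 $r1=8 $r2=10 $r3=65524
PC=1  xori  $r2, $r1, 14     | $r0=0 $r1=8 $r2=6 $r3=65524
PC=2  beq  $r3, $r0, L1      | $r0=0 $r1=8 $r2=6 $r3=65524  [not taken]
PC=3  sub  $r3, $r1, $r3     | $r0=0 $r1=8 $r2=6 $r3=20
PC=4  xor  $r1, $r0, $r3     | $r0=0 $r1=20 $r2=6 $r3=20
PC=5  bne  $r0, $r2, L8      | $r0=0 $r1=20 $r2=6 $r3=20  [TAKEN]
PC=6  add  $r1, $r2, $r2     | $r0=0 $r1=12 $r2=6 $r3=20
PC=8  andi  $r2, $r1, 12     | $r0=0 $r1=12 $r2=12 $r3=20
PC=9  slti  $r1, $r2, 2      | $r0=0 $r1=0 $r2=12 $r3=20
PC=10 andi  $r1, $r3, 9      | $r0=0 $r1=0 $r2=12 $r3=20

12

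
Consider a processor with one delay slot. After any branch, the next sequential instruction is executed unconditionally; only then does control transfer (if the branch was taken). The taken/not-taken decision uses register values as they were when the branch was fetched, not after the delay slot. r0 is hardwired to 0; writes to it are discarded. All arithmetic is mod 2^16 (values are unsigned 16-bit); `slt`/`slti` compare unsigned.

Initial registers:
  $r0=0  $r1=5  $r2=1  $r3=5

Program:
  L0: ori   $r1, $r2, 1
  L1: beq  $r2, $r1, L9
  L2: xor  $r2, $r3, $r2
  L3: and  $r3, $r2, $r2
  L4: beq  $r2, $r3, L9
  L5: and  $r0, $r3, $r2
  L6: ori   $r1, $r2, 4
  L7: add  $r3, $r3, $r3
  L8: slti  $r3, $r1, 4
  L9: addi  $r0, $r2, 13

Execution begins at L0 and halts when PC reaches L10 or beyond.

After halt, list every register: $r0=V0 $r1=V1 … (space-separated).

#0 ori   $r1, $r2, 1 ; 0/1/1/5
#1 beq  $r2, $r1, L9 ; 0/1/1/5 ; →target
#2 xor  $r2, $r3, $r2 ; 0/1/4/5
#9 addi  $r0, $r2, 13 ; 0/1/4/5

$r0=0 $r1=1 $r2=4 $r3=5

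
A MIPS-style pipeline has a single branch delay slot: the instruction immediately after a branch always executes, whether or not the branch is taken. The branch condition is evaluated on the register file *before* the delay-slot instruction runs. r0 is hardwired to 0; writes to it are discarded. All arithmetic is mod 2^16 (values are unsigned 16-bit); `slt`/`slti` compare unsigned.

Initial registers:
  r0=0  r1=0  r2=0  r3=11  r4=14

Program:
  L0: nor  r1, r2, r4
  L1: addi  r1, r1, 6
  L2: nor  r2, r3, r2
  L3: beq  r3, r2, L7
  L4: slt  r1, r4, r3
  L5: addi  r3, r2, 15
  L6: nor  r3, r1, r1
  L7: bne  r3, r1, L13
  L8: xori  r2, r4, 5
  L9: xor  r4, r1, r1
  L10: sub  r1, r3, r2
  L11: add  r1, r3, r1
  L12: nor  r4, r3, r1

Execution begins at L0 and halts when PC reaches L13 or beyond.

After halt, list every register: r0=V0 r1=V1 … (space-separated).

r0=0 r1=0 r2=11 r3=65535 r4=14

  step pc=0: nor  r1, r2, r4  regs=(0,65521,0,11,14)
  step pc=1: addi  r1, r1, 6  regs=(0,65527,0,11,14)
  step pc=2: nor  r2, r3, r2  regs=(0,65527,65524,11,14)
  step pc=3: beq  r3, r2, L7  cond=F  regs=(0,65527,65524,11,14)
  step pc=4: slt  r1, r4, r3  regs=(0,0,65524,11,14)
  step pc=5: addi  r3, r2, 15  regs=(0,0,65524,3,14)
  step pc=6: nor  r3, r1, r1  regs=(0,0,65524,65535,14)
  step pc=7: bne  r3, r1, L13  cond=T  regs=(0,0,65524,65535,14)
  step pc=8: xori  r2, r4, 5  regs=(0,0,11,65535,14)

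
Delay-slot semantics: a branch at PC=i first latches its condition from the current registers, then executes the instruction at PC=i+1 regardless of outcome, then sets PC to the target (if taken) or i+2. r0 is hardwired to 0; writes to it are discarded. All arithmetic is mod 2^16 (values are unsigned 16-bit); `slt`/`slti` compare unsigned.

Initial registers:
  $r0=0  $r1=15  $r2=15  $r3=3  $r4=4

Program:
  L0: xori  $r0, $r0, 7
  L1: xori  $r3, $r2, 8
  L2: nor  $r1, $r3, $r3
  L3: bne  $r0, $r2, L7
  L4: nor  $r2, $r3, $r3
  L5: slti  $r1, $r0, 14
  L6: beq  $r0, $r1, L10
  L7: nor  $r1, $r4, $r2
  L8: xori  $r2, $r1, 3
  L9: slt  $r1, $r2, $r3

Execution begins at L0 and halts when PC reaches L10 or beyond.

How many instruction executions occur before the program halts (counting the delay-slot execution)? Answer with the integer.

8

#0 xori  $r0, $r0, 7 ; 0/15/15/3/4
#1 xori  $r3, $r2, 8 ; 0/15/15/7/4
#2 nor  $r1, $r3, $r3 ; 0/65528/15/7/4
#3 bne  $r0, $r2, L7 ; 0/65528/15/7/4 ; →target
#4 nor  $r2, $r3, $r3 ; 0/65528/65528/7/4
#7 nor  $r1, $r4, $r2 ; 0/3/65528/7/4
#8 xori  $r2, $r1, 3 ; 0/3/0/7/4
#9 slt  $r1, $r2, $r3 ; 0/1/0/7/4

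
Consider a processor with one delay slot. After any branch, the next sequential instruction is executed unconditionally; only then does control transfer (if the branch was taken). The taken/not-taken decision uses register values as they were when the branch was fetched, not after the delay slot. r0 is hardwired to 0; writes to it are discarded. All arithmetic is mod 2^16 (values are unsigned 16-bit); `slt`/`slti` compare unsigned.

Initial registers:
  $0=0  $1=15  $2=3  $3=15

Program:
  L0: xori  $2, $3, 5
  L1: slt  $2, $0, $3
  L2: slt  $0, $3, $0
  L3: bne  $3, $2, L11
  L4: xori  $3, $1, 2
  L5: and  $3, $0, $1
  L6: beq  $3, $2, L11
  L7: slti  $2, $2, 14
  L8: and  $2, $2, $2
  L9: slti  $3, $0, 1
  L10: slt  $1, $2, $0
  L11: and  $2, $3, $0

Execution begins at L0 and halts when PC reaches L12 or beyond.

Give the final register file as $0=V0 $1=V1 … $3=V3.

$0=0 $1=15 $2=0 $3=13

PC=0  xori  $2, $3, 5        | $0=0 $1=15 $2=10 $3=15
PC=1  slt  $2, $0, $3        | $0=0 $1=15 $2=1 $3=15
PC=2  slt  $0, $3, $0        | $0=0 $1=15 $2=1 $3=15
PC=3  bne  $3, $2, L11       | $0=0 $1=15 $2=1 $3=15  [TAKEN]
PC=4  xori  $3, $1, 2        | $0=0 $1=15 $2=1 $3=13
PC=11 and  $2, $3, $0        | $0=0 $1=15 $2=0 $3=13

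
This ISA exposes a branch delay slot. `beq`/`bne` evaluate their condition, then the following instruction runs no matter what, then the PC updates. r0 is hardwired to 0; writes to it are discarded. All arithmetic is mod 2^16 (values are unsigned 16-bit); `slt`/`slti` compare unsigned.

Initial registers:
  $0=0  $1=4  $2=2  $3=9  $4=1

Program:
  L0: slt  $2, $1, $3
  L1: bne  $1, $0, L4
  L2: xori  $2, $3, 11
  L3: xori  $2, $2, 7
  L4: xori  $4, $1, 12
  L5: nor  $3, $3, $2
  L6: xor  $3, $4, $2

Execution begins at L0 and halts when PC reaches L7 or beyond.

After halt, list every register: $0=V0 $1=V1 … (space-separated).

$0=0 $1=4 $2=2 $3=10 $4=8

#0 slt  $2, $1, $3 ; 0/4/1/9/1
#1 bne  $1, $0, L4 ; 0/4/1/9/1 ; →target
#2 xori  $2, $3, 11 ; 0/4/2/9/1
#4 xori  $4, $1, 12 ; 0/4/2/9/8
#5 nor  $3, $3, $2 ; 0/4/2/65524/8
#6 xor  $3, $4, $2 ; 0/4/2/10/8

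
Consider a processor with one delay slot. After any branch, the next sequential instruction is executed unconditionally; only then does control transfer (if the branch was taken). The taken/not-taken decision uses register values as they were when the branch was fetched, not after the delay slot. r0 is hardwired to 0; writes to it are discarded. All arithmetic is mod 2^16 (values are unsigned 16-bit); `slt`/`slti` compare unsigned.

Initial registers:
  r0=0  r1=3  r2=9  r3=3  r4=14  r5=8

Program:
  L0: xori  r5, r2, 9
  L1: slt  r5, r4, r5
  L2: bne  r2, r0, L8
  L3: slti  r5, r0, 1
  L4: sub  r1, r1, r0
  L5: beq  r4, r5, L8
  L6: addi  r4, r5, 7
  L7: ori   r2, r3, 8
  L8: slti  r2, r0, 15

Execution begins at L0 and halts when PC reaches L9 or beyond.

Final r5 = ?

PC=0  xori  r5, r2, 9        | r0=0 r1=3 r2=9 r3=3 r4=14 r5=0
PC=1  slt  r5, r4, r5        | r0=0 r1=3 r2=9 r3=3 r4=14 r5=0
PC=2  bne  r2, r0, L8        | r0=0 r1=3 r2=9 r3=3 r4=14 r5=0  [TAKEN]
PC=3  slti  r5, r0, 1        | r0=0 r1=3 r2=9 r3=3 r4=14 r5=1
PC=8  slti  r2, r0, 15       | r0=0 r1=3 r2=1 r3=3 r4=14 r5=1

1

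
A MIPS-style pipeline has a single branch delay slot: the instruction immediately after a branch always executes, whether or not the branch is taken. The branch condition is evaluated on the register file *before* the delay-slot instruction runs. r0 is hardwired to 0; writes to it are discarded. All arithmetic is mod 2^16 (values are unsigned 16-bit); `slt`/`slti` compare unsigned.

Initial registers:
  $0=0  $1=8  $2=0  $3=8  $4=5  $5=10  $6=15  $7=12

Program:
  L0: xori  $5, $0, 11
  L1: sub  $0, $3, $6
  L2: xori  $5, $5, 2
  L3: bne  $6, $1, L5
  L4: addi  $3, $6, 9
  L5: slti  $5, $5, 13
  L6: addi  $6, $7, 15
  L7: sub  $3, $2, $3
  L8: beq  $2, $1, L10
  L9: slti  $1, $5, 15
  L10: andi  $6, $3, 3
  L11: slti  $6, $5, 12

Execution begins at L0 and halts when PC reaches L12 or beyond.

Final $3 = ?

65512

[0] xori  $5, $0, 11  →  {$0:0, $1:8, $2:0, $3:8, $4:5, $5:11, $6:15, $7:12}
[1] sub  $0, $3, $6  →  {$0:0, $1:8, $2:0, $3:8, $4:5, $5:11, $6:15, $7:12}
[2] xori  $5, $5, 2  →  {$0:0, $1:8, $2:0, $3:8, $4:5, $5:9, $6:15, $7:12}
[3] bne  $6, $1, L5  →  {$0:0, $1:8, $2:0, $3:8, $4:5, $5:9, $6:15, $7:12}  ⟨branch taken⟩
[4] addi  $3, $6, 9  →  {$0:0, $1:8, $2:0, $3:24, $4:5, $5:9, $6:15, $7:12}
[5] slti  $5, $5, 13  →  {$0:0, $1:8, $2:0, $3:24, $4:5, $5:1, $6:15, $7:12}
[6] addi  $6, $7, 15  →  {$0:0, $1:8, $2:0, $3:24, $4:5, $5:1, $6:27, $7:12}
[7] sub  $3, $2, $3  →  {$0:0, $1:8, $2:0, $3:65512, $4:5, $5:1, $6:27, $7:12}
[8] beq  $2, $1, L10  →  {$0:0, $1:8, $2:0, $3:65512, $4:5, $5:1, $6:27, $7:12}  ⟨branch fallthrough⟩
[9] slti  $1, $5, 15  →  {$0:0, $1:1, $2:0, $3:65512, $4:5, $5:1, $6:27, $7:12}
[10] andi  $6, $3, 3  →  {$0:0, $1:1, $2:0, $3:65512, $4:5, $5:1, $6:0, $7:12}
[11] slti  $6, $5, 12  →  {$0:0, $1:1, $2:0, $3:65512, $4:5, $5:1, $6:1, $7:12}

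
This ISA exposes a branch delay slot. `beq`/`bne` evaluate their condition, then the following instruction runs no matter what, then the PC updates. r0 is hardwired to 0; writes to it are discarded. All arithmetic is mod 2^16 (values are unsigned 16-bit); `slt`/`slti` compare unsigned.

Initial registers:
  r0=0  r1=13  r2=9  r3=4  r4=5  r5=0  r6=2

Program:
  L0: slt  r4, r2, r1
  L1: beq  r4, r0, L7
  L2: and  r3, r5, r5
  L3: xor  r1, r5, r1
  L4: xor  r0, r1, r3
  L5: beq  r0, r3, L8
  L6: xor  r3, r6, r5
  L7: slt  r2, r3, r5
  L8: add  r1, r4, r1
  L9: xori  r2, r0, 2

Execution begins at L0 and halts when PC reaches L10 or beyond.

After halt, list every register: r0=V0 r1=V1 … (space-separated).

r0=0 r1=14 r2=2 r3=2 r4=1 r5=0 r6=2

[0] slt  r4, r2, r1  →  {r0:0, r1:13, r2:9, r3:4, r4:1, r5:0, r6:2}
[1] beq  r4, r0, L7  →  {r0:0, r1:13, r2:9, r3:4, r4:1, r5:0, r6:2}  ⟨branch fallthrough⟩
[2] and  r3, r5, r5  →  {r0:0, r1:13, r2:9, r3:0, r4:1, r5:0, r6:2}
[3] xor  r1, r5, r1  →  {r0:0, r1:13, r2:9, r3:0, r4:1, r5:0, r6:2}
[4] xor  r0, r1, r3  →  {r0:0, r1:13, r2:9, r3:0, r4:1, r5:0, r6:2}
[5] beq  r0, r3, L8  →  {r0:0, r1:13, r2:9, r3:0, r4:1, r5:0, r6:2}  ⟨branch taken⟩
[6] xor  r3, r6, r5  →  {r0:0, r1:13, r2:9, r3:2, r4:1, r5:0, r6:2}
[8] add  r1, r4, r1  →  {r0:0, r1:14, r2:9, r3:2, r4:1, r5:0, r6:2}
[9] xori  r2, r0, 2  →  {r0:0, r1:14, r2:2, r3:2, r4:1, r5:0, r6:2}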